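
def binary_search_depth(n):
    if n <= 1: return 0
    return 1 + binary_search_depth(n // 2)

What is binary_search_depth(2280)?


2280 / 2 = 1140
1140 / 2 = 570
570 / 2 = 285
285 / 2 = 142
142 / 2 = 71
71 / 2 = 35
35 / 2 = 17
17 / 2 = 8
8 / 2 = 4
4 / 2 = 2
2 / 2 = 1
Reached 1 after 11 halvings

11


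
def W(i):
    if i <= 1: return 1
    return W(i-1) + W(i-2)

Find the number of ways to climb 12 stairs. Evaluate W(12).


Building up from base cases:
W(0) = 1
W(1) = 1
W(2) = W(1) + W(0) = 1 + 1 = 2
W(3) = W(2) + W(1) = 2 + 1 = 3
W(4) = W(3) + W(2) = 3 + 2 = 5
W(5) = W(4) + W(3) = 5 + 3 = 8
W(6) = W(5) + W(4) = 8 + 5 = 13
W(7) = W(6) + W(5) = 13 + 8 = 21
W(8) = W(7) + W(6) = 21 + 13 = 34
W(9) = W(8) + W(7) = 34 + 21 = 55
W(10) = W(9) + W(8) = 55 + 34 = 89
W(11) = W(10) + W(9) = 89 + 55 = 144
W(12) = W(11) + W(10) = 144 + 89 = 233

233


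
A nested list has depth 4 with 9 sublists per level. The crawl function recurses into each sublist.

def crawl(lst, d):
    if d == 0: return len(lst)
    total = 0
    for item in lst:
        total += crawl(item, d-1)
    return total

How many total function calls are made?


At depth 0 (root): 1 call
At depth 1: each of 1 parents calls crawl on 9 children = 9 calls
At depth 2: each of 9 parents calls crawl on 9 children = 81 calls
At depth 3: each of 81 parents calls crawl on 9 children = 729 calls
At depth 4: each of 729 parents calls crawl on 9 children = 6561 calls
Total: 1 + 9 + 81 + 729 + 6561 = 7381

7381


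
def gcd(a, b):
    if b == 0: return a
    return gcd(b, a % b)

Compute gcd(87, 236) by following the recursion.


gcd(87, 236) = gcd(236, 87)
gcd(236, 87) = gcd(87, 62)
gcd(87, 62) = gcd(62, 25)
gcd(62, 25) = gcd(25, 12)
gcd(25, 12) = gcd(12, 1)
gcd(12, 1) = gcd(1, 0)
gcd(1, 0) = 1  (base case)

1


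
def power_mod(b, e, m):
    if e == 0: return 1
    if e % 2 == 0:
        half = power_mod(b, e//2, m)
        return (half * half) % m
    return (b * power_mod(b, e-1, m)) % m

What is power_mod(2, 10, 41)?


power_mod(2, 10, 41): e is even, compute power_mod(2, 5, 41)
  power_mod(2, 5, 41): e is odd, compute power_mod(2, 4, 41)
    power_mod(2, 4, 41): e is even, compute power_mod(2, 2, 41)
      power_mod(2, 2, 41): e is even, compute power_mod(2, 1, 41)
        power_mod(2, 1, 41): e is odd, compute power_mod(2, 0, 41)
          power_mod(2, 0, 41) = 1
        (2 * 1) % 41 = 2
      half=2, (2*2) % 41 = 4
    half=4, (4*4) % 41 = 16
  (2 * 16) % 41 = 32
half=32, (32*32) % 41 = 40

40


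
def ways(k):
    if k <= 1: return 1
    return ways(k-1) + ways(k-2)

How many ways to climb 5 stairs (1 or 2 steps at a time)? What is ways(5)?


Building up from base cases:
ways(0) = 1
ways(1) = 1
ways(2) = ways(1) + ways(0) = 1 + 1 = 2
ways(3) = ways(2) + ways(1) = 2 + 1 = 3
ways(4) = ways(3) + ways(2) = 3 + 2 = 5
ways(5) = ways(4) + ways(3) = 5 + 3 = 8

8


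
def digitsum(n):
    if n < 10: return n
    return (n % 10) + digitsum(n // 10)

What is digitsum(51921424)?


digitsum(51921424) = 4 + digitsum(5192142)
digitsum(5192142) = 2 + digitsum(519214)
digitsum(519214) = 4 + digitsum(51921)
digitsum(51921) = 1 + digitsum(5192)
digitsum(5192) = 2 + digitsum(519)
digitsum(519) = 9 + digitsum(51)
digitsum(51) = 1 + digitsum(5)
digitsum(5) = 5  (base case)
Total: 4 + 2 + 4 + 1 + 2 + 9 + 1 + 5 = 28

28


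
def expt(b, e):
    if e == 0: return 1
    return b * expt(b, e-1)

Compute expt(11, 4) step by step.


expt(11, 4)
= 11 * expt(11, 3)
= 11 * 11 * expt(11, 2)
= 11 * 11 * 11 * expt(11, 1)
= 11 * 11 * 11 * 11 * expt(11, 0)
= 11 * 11 * 11 * 11 * 1
= 14641

14641


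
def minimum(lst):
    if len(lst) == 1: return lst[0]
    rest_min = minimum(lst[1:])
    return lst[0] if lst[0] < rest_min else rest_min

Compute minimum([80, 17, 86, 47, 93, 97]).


minimum([80, 17, 86, 47, 93, 97]): compare 80 with minimum([17, 86, 47, 93, 97])
minimum([17, 86, 47, 93, 97]): compare 17 with minimum([86, 47, 93, 97])
minimum([86, 47, 93, 97]): compare 86 with minimum([47, 93, 97])
minimum([47, 93, 97]): compare 47 with minimum([93, 97])
minimum([93, 97]): compare 93 with minimum([97])
minimum([97]) = 97  (base case)
Compare 93 with 97 -> 93
Compare 47 with 93 -> 47
Compare 86 with 47 -> 47
Compare 17 with 47 -> 17
Compare 80 with 17 -> 17

17


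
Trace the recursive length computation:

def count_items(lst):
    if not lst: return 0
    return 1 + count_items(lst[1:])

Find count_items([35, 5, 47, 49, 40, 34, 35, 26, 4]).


count_items([35, 5, 47, 49, 40, 34, 35, 26, 4]) = 1 + count_items([5, 47, 49, 40, 34, 35, 26, 4])
count_items([5, 47, 49, 40, 34, 35, 26, 4]) = 1 + count_items([47, 49, 40, 34, 35, 26, 4])
count_items([47, 49, 40, 34, 35, 26, 4]) = 1 + count_items([49, 40, 34, 35, 26, 4])
count_items([49, 40, 34, 35, 26, 4]) = 1 + count_items([40, 34, 35, 26, 4])
count_items([40, 34, 35, 26, 4]) = 1 + count_items([34, 35, 26, 4])
count_items([34, 35, 26, 4]) = 1 + count_items([35, 26, 4])
count_items([35, 26, 4]) = 1 + count_items([26, 4])
count_items([26, 4]) = 1 + count_items([4])
count_items([4]) = 1 + count_items([])
count_items([]) = 0  (base case)
Unwinding: 1 + 1 + 1 + 1 + 1 + 1 + 1 + 1 + 1 + 0 = 9

9


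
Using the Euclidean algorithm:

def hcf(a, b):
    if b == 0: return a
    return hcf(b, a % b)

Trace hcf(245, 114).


hcf(245, 114) = hcf(114, 17)
hcf(114, 17) = hcf(17, 12)
hcf(17, 12) = hcf(12, 5)
hcf(12, 5) = hcf(5, 2)
hcf(5, 2) = hcf(2, 1)
hcf(2, 1) = hcf(1, 0)
hcf(1, 0) = 1  (base case)

1


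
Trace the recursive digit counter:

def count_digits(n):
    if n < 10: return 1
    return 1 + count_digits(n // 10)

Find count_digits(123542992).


count_digits(123542992) = 1 + count_digits(12354299)
count_digits(12354299) = 1 + count_digits(1235429)
count_digits(1235429) = 1 + count_digits(123542)
count_digits(123542) = 1 + count_digits(12354)
count_digits(12354) = 1 + count_digits(1235)
count_digits(1235) = 1 + count_digits(123)
count_digits(123) = 1 + count_digits(12)
count_digits(12) = 1 + count_digits(1)
count_digits(1) = 1  (base case: 1 < 10)
Unwinding: 1 + 1 + 1 + 1 + 1 + 1 + 1 + 1 + 1 = 9

9


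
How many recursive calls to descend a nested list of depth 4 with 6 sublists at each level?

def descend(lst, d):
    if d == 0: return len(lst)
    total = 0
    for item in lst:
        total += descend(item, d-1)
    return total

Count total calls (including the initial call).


At depth 0 (root): 1 call
At depth 1: each of 1 parents calls descend on 6 children = 6 calls
At depth 2: each of 6 parents calls descend on 6 children = 36 calls
At depth 3: each of 36 parents calls descend on 6 children = 216 calls
At depth 4: each of 216 parents calls descend on 6 children = 1296 calls
Total: 1 + 6 + 36 + 216 + 1296 = 1555

1555


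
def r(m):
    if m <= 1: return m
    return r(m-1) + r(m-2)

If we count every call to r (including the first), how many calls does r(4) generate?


Let C(n) = total calls for r(n)
C(0) = 1, C(1) = 1
C(2) = 1 + C(1) + C(0) = 1 + 1 + 1 = 3
C(3) = 1 + C(2) + C(1) = 1 + 3 + 1 = 5
C(4) = 1 + C(3) + C(2) = 1 + 5 + 3 = 9

9


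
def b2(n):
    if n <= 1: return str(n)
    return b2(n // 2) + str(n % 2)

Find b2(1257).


b2(1257) = b2(628) + '1'
b2(628) = b2(314) + '0'
b2(314) = b2(157) + '0'
b2(157) = b2(78) + '1'
b2(78) = b2(39) + '0'
b2(39) = b2(19) + '1'
b2(19) = b2(9) + '1'
b2(9) = b2(4) + '1'
b2(4) = b2(2) + '0'
b2(2) = b2(1) + '0'
b2(1) = '1'  (base case)
Concatenating: '1' + '0' + '0' + '1' + '1' + '1' + '0' + '1' + '0' + '0' + '1' = '10011101001'

10011101001


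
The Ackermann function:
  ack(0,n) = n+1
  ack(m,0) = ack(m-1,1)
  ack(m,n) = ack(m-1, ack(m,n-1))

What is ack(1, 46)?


ack(1, 46) = ack(0, ack(1, 45))
  ack(1, 45) = ack(0, ack(1, 44))
    ack(1, 44) = ack(0, ack(1, 43))
      ack(1, 43) = ack(0, ack(1, 42))
        ack(1, 42) = ack(0, ack(1, 41))
          ack(1, 41) = ack(0, ack(1, 40))
          ack(1, 40) = ack(0, ack(1, 39))
          ack(1, 39) = ack(0, ack(1, 38))
          ack(1, 38) = ack(0, ack(1, 37))
          ack(1, 37) = ack(0, ack(1, 36))
          ack(1, 36) = ack(0, ack(1, 35))
          ack(1, 35) = ack(0, ack(1, 34))
          ack(1, 34) = ack(0, ack(1, 33))
          ack(1, 33) = ack(0, ack(1, 32))
          ack(1, 32) = ack(0, ack(1, 31))
          ack(1, 31) = ack(0, ack(1, 30))
          ack(1, 30) = ack(0, ack(1, 29))
          ack(1, 29) = ack(0, ack(1, 28))
          ack(1, 28) = ack(0, ack(1, 27))
          ack(1, 27) = ack(0, ack(1, 26))
          ack(1, 26) = ack(0, ack(1, 25))
          ack(1, 25) = ack(0, ack(1, 24))
          ack(1, 24) = ack(0, ack(1, 23))
          ack(1, 23) = ack(0, ack(1, 22))
          ack(1, 22) = ack(0, ack(1, 21))
... (trace truncated)
Result: ack(1, 46) = 48

48


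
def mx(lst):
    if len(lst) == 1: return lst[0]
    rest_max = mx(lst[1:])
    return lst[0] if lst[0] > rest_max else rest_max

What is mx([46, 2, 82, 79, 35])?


mx([46, 2, 82, 79, 35]): compare 46 with mx([2, 82, 79, 35])
mx([2, 82, 79, 35]): compare 2 with mx([82, 79, 35])
mx([82, 79, 35]): compare 82 with mx([79, 35])
mx([79, 35]): compare 79 with mx([35])
mx([35]) = 35  (base case)
Compare 79 with 35 -> 79
Compare 82 with 79 -> 82
Compare 2 with 82 -> 82
Compare 46 with 82 -> 82

82


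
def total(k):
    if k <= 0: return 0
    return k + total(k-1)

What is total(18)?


total(18)
= 18 + 17 + 16 + 15 + 14 + 13 + 12 + 11 + 10 + 9 + 8 + 7 + 6 + 5 + 4 + 3 + 2 + 1 + total(0)
= 18 + 17 + 16 + 15 + 14 + 13 + 12 + 11 + 10 + 9 + 8 + 7 + 6 + 5 + 4 + 3 + 2 + 1 + 0
= 171

171


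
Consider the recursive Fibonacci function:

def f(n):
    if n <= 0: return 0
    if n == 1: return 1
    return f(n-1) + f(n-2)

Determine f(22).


Computing f(22) bottom-up:
f(0) = 0
f(1) = 1
f(2) = f(1) + f(0) = 1 + 0 = 1
f(3) = f(2) + f(1) = 1 + 1 = 2
f(4) = f(3) + f(2) = 2 + 1 = 3
f(5) = f(4) + f(3) = 3 + 2 = 5
f(6) = f(5) + f(4) = 5 + 3 = 8
f(7) = f(6) + f(5) = 8 + 5 = 13
f(8) = f(7) + f(6) = 13 + 8 = 21
f(9) = f(8) + f(7) = 21 + 13 = 34
f(10) = f(9) + f(8) = 34 + 21 = 55
f(11) = f(10) + f(9) = 55 + 34 = 89
f(12) = f(11) + f(10) = 89 + 55 = 144
f(13) = f(12) + f(11) = 144 + 89 = 233
f(14) = f(13) + f(12) = 233 + 144 = 377
f(15) = f(14) + f(13) = 377 + 233 = 610
f(16) = f(15) + f(14) = 610 + 377 = 987
f(17) = f(16) + f(15) = 987 + 610 = 1597
f(18) = f(17) + f(16) = 1597 + 987 = 2584
f(19) = f(18) + f(17) = 2584 + 1597 = 4181
f(20) = f(19) + f(18) = 4181 + 2584 = 6765
f(21) = f(20) + f(19) = 6765 + 4181 = 10946
f(22) = f(21) + f(20) = 10946 + 6765 = 17711

17711


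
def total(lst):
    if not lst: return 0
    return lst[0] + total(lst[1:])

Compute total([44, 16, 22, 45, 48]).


total([44, 16, 22, 45, 48]) = 44 + total([16, 22, 45, 48])
total([16, 22, 45, 48]) = 16 + total([22, 45, 48])
total([22, 45, 48]) = 22 + total([45, 48])
total([45, 48]) = 45 + total([48])
total([48]) = 48 + total([])
total([]) = 0  (base case)
Total: 44 + 16 + 22 + 45 + 48 + 0 = 175

175


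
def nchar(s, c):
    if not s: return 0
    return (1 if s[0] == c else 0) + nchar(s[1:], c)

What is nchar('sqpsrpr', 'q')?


s[0]='s' != 'q' -> 0
s[0]='q' == 'q' -> 1
s[0]='p' != 'q' -> 0
s[0]='s' != 'q' -> 0
s[0]='r' != 'q' -> 0
s[0]='p' != 'q' -> 0
s[0]='r' != 'q' -> 0
Sum: 0 + 1 + 0 + 0 + 0 + 0 + 0 = 1

1


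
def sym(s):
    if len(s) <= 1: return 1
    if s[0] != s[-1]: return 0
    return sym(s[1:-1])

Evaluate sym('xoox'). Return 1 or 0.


sym('xoox'): s[0]='x' == s[-1]='x' -> check sym('oo')
sym('oo'): s[0]='o' == s[-1]='o' -> check sym('')
sym(''): len <= 1 -> return 1  (base case)
Result: 1 (palindrome)

1


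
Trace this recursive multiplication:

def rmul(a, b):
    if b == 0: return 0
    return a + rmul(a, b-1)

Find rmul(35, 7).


rmul(35, 7) = 35 + rmul(35, 6)
rmul(35, 6) = 35 + rmul(35, 5)
rmul(35, 5) = 35 + rmul(35, 4)
rmul(35, 4) = 35 + rmul(35, 3)
rmul(35, 3) = 35 + rmul(35, 2)
rmul(35, 2) = 35 + rmul(35, 1)
rmul(35, 1) = 35 + rmul(35, 0)
rmul(35, 0) = 0  (base case)
Total: 35 + 35 + 35 + 35 + 35 + 35 + 35 + 0 = 245

245


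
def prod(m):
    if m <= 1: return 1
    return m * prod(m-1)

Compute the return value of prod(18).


prod(18)
= 18 * prod(17)
= 18 * 17 * prod(16)
= 18 * 17 * 16 * prod(15)
= 18 * 17 * 16 * 15 * prod(14)
= 18 * 17 * 16 * 15 * 14 * prod(13)
= 18 * 17 * 16 * 15 * 14 * 13 * prod(12)
= 18 * 17 * 16 * 15 * 14 * 13 * 12 * prod(11)
= 18 * 17 * 16 * 15 * 14 * 13 * 12 * 11 * prod(10)
= 18 * 17 * 16 * 15 * 14 * 13 * 12 * 11 * 10 * prod(9)
= 18 * 17 * 16 * 15 * 14 * 13 * 12 * 11 * 10 * 9 * prod(8)
= 18 * 17 * 16 * 15 * 14 * 13 * 12 * 11 * 10 * 9 * 8 * prod(7)
= 18 * 17 * 16 * 15 * 14 * 13 * 12 * 11 * 10 * 9 * 8 * 7 * prod(6)
= 18 * 17 * 16 * 15 * 14 * 13 * 12 * 11 * 10 * 9 * 8 * 7 * 6 * prod(5)
= 18 * 17 * 16 * 15 * 14 * 13 * 12 * 11 * 10 * 9 * 8 * 7 * 6 * 5 * prod(4)
= 18 * 17 * 16 * 15 * 14 * 13 * 12 * 11 * 10 * 9 * 8 * 7 * 6 * 5 * 4 * prod(3)
= 18 * 17 * 16 * 15 * 14 * 13 * 12 * 11 * 10 * 9 * 8 * 7 * 6 * 5 * 4 * 3 * prod(2)
= 18 * 17 * 16 * 15 * 14 * 13 * 12 * 11 * 10 * 9 * 8 * 7 * 6 * 5 * 4 * 3 * 2 * prod(1)
= 18 * 17 * 16 * 15 * 14 * 13 * 12 * 11 * 10 * 9 * 8 * 7 * 6 * 5 * 4 * 3 * 2 * 1
= 6402373705728000

6402373705728000


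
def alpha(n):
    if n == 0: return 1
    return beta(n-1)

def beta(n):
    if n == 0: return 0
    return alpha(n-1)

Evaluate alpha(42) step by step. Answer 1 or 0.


alpha(42) = beta(41)
beta(41) = alpha(40)
alpha(40) = beta(39)
beta(39) = alpha(38)
alpha(38) = beta(37)
beta(37) = alpha(36)
alpha(36) = beta(35)
beta(35) = alpha(34)
alpha(34) = beta(33)
beta(33) = alpha(32)
alpha(32) = beta(31)
beta(31) = alpha(30)
alpha(30) = beta(29)
beta(29) = alpha(28)
alpha(28) = beta(27)
beta(27) = alpha(26)
alpha(26) = beta(25)
beta(25) = alpha(24)
alpha(24) = beta(23)
beta(23) = alpha(22)
alpha(22) = beta(21)
beta(21) = alpha(20)
alpha(20) = beta(19)
beta(19) = alpha(18)
alpha(18) = beta(17)
beta(17) = alpha(16)
alpha(16) = beta(15)
beta(15) = alpha(14)
alpha(14) = beta(13)
beta(13) = alpha(12)
alpha(12) = beta(11)
beta(11) = alpha(10)
alpha(10) = beta(9)
beta(9) = alpha(8)
alpha(8) = beta(7)
beta(7) = alpha(6)
alpha(6) = beta(5)
beta(5) = alpha(4)
alpha(4) = beta(3)
beta(3) = alpha(2)
alpha(2) = beta(1)
beta(1) = alpha(0)
alpha(0) = 1  (base case)
Result: 1

1


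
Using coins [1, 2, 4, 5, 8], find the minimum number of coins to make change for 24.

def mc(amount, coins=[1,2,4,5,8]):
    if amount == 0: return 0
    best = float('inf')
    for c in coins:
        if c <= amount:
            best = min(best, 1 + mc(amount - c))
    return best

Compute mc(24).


Building up with DP:
mc(0) = 0
mc(1) = min(1+mc(0)=1+0=1) = 1
mc(2) = min(1+mc(1)=1+1=2, 1+mc(0)=1+0=1) = 1
mc(3) = min(1+mc(2)=1+1=2, 1+mc(1)=1+1=2) = 2
mc(4) = min(1+mc(3)=1+2=3, 1+mc(2)=1+1=2, 1+mc(0)=1+0=1) = 1
mc(5) = min(1+mc(4)=1+1=2, 1+mc(3)=1+2=3, 1+mc(1)=1+1=2, 1+mc(0)=1+0=1) = 1
mc(6) = min(1+mc(5)=1+1=2, 1+mc(4)=1+1=2, 1+mc(2)=1+1=2, 1+mc(1)=1+1=2) = 2
mc(7) = min(1+mc(6)=1+2=3, 1+mc(5)=1+1=2, 1+mc(3)=1+2=3, 1+mc(2)=1+1=2) = 2
mc(8) = min(1+mc(7)=1+2=3, 1+mc(6)=1+2=3, 1+mc(4)=1+1=2, 1+mc(3)=1+2=3, 1+mc(0)=1+0=1) = 1
mc(9) = min(1+mc(8)=1+1=2, 1+mc(7)=1+2=3, 1+mc(5)=1+1=2, 1+mc(4)=1+1=2, 1+mc(1)=1+1=2) = 2
mc(10) = min(1+mc(9)=1+2=3, 1+mc(8)=1+1=2, 1+mc(6)=1+2=3, 1+mc(5)=1+1=2, 1+mc(2)=1+1=2) = 2
mc(11) = min(1+mc(10)=1+2=3, 1+mc(9)=1+2=3, 1+mc(7)=1+2=3, 1+mc(6)=1+2=3, 1+mc(3)=1+2=3) = 3
mc(12) = min(1+mc(11)=1+3=4, 1+mc(10)=1+2=3, 1+mc(8)=1+1=2, 1+mc(7)=1+2=3, 1+mc(4)=1+1=2) = 2
mc(13) = min(1+mc(12)=1+2=3, 1+mc(11)=1+3=4, 1+mc(9)=1+2=3, 1+mc(8)=1+1=2, 1+mc(5)=1+1=2) = 2
mc(14) = min(1+mc(13)=1+2=3, 1+mc(12)=1+2=3, 1+mc(10)=1+2=3, 1+mc(9)=1+2=3, 1+mc(6)=1+2=3) = 3
mc(15) = min(1+mc(14)=1+3=4, 1+mc(13)=1+2=3, 1+mc(11)=1+3=4, 1+mc(10)=1+2=3, 1+mc(7)=1+2=3) = 3
mc(16) = min(1+mc(15)=1+3=4, 1+mc(14)=1+3=4, 1+mc(12)=1+2=3, 1+mc(11)=1+3=4, 1+mc(8)=1+1=2) = 2
mc(17) = min(1+mc(16)=1+2=3, 1+mc(15)=1+3=4, 1+mc(13)=1+2=3, 1+mc(12)=1+2=3, 1+mc(9)=1+2=3) = 3
mc(18) = min(1+mc(17)=1+3=4, 1+mc(16)=1+2=3, 1+mc(14)=1+3=4, 1+mc(13)=1+2=3, 1+mc(10)=1+2=3) = 3
mc(19) = min(1+mc(18)=1+3=4, 1+mc(17)=1+3=4, 1+mc(15)=1+3=4, 1+mc(14)=1+3=4, 1+mc(11)=1+3=4) = 4
mc(20) = min(1+mc(19)=1+4=5, 1+mc(18)=1+3=4, 1+mc(16)=1+2=3, 1+mc(15)=1+3=4, 1+mc(12)=1+2=3) = 3
mc(21) = min(1+mc(20)=1+3=4, 1+mc(19)=1+4=5, 1+mc(17)=1+3=4, 1+mc(16)=1+2=3, 1+mc(13)=1+2=3) = 3
mc(22) = min(1+mc(21)=1+3=4, 1+mc(20)=1+3=4, 1+mc(18)=1+3=4, 1+mc(17)=1+3=4, 1+mc(14)=1+3=4) = 4
mc(23) = min(1+mc(22)=1+4=5, 1+mc(21)=1+3=4, 1+mc(19)=1+4=5, 1+mc(18)=1+3=4, 1+mc(15)=1+3=4) = 4
mc(24) = min(1+mc(23)=1+4=5, 1+mc(22)=1+4=5, 1+mc(20)=1+3=4, 1+mc(19)=1+4=5, 1+mc(16)=1+2=3) = 3

3


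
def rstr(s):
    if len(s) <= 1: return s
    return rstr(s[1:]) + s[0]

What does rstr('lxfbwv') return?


rstr('lxfbwv') = rstr('xfbwv') + 'l'
rstr('xfbwv') = rstr('fbwv') + 'x'
rstr('fbwv') = rstr('bwv') + 'f'
rstr('bwv') = rstr('wv') + 'b'
rstr('wv') = rstr('v') + 'w'
rstr('v') = 'v'  (base case)
Concatenating: 'v' + 'w' + 'b' + 'f' + 'x' + 'l' = 'vwbfxl'

vwbfxl


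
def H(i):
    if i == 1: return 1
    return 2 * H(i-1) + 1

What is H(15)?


H(15) = 2 * H(14) + 1
H(14) = 2 * H(13) + 1
H(13) = 2 * H(12) + 1
H(12) = 2 * H(11) + 1
H(11) = 2 * H(10) + 1
H(10) = 2 * H(9) + 1
H(9) = 2 * H(8) + 1
H(8) = 2 * H(7) + 1
H(7) = 2 * H(6) + 1
H(6) = 2 * H(5) + 1
H(5) = 2 * H(4) + 1
H(4) = 2 * H(3) + 1
H(3) = 2 * H(2) + 1
H(2) = 2 * H(1) + 1
H(1) = 1  (base case)
H(2) = 2 * 1 + 1 = 3
H(3) = 2 * 3 + 1 = 7
H(4) = 2 * 7 + 1 = 15
H(5) = 2 * 15 + 1 = 31
H(6) = 2 * 31 + 1 = 63
H(7) = 2 * 63 + 1 = 127
H(8) = 2 * 127 + 1 = 255
H(9) = 2 * 255 + 1 = 511
H(10) = 2 * 511 + 1 = 1023
H(11) = 2 * 1023 + 1 = 2047
H(12) = 2 * 2047 + 1 = 4095
H(13) = 2 * 4095 + 1 = 8191
H(14) = 2 * 8191 + 1 = 16383
H(15) = 2 * 16383 + 1 = 32767

32767


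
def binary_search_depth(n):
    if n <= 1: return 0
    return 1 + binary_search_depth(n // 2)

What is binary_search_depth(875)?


875 / 2 = 437
437 / 2 = 218
218 / 2 = 109
109 / 2 = 54
54 / 2 = 27
27 / 2 = 13
13 / 2 = 6
6 / 2 = 3
3 / 2 = 1
Reached 1 after 9 halvings

9


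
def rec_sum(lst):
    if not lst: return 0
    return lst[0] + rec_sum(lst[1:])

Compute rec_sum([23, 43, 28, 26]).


rec_sum([23, 43, 28, 26]) = 23 + rec_sum([43, 28, 26])
rec_sum([43, 28, 26]) = 43 + rec_sum([28, 26])
rec_sum([28, 26]) = 28 + rec_sum([26])
rec_sum([26]) = 26 + rec_sum([])
rec_sum([]) = 0  (base case)
Total: 23 + 43 + 28 + 26 + 0 = 120

120


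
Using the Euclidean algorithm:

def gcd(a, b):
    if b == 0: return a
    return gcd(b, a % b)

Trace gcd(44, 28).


gcd(44, 28) = gcd(28, 16)
gcd(28, 16) = gcd(16, 12)
gcd(16, 12) = gcd(12, 4)
gcd(12, 4) = gcd(4, 0)
gcd(4, 0) = 4  (base case)

4


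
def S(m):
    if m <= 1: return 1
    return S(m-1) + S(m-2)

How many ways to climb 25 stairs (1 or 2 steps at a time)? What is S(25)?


Building up from base cases:
S(0) = 1
S(1) = 1
S(2) = S(1) + S(0) = 1 + 1 = 2
S(3) = S(2) + S(1) = 2 + 1 = 3
S(4) = S(3) + S(2) = 3 + 2 = 5
S(5) = S(4) + S(3) = 5 + 3 = 8
S(6) = S(5) + S(4) = 8 + 5 = 13
S(7) = S(6) + S(5) = 13 + 8 = 21
S(8) = S(7) + S(6) = 21 + 13 = 34
S(9) = S(8) + S(7) = 34 + 21 = 55
S(10) = S(9) + S(8) = 55 + 34 = 89
S(11) = S(10) + S(9) = 89 + 55 = 144
S(12) = S(11) + S(10) = 144 + 89 = 233
S(13) = S(12) + S(11) = 233 + 144 = 377
S(14) = S(13) + S(12) = 377 + 233 = 610
S(15) = S(14) + S(13) = 610 + 377 = 987
S(16) = S(15) + S(14) = 987 + 610 = 1597
S(17) = S(16) + S(15) = 1597 + 987 = 2584
S(18) = S(17) + S(16) = 2584 + 1597 = 4181
S(19) = S(18) + S(17) = 4181 + 2584 = 6765
S(20) = S(19) + S(18) = 6765 + 4181 = 10946
S(21) = S(20) + S(19) = 10946 + 6765 = 17711
S(22) = S(21) + S(20) = 17711 + 10946 = 28657
S(23) = S(22) + S(21) = 28657 + 17711 = 46368
S(24) = S(23) + S(22) = 46368 + 28657 = 75025
S(25) = S(24) + S(23) = 75025 + 46368 = 121393

121393


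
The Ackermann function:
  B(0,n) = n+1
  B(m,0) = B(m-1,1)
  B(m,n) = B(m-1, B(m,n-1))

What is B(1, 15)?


B(1, 15) = B(0, B(1, 14))
  B(1, 14) = B(0, B(1, 13))
    B(1, 13) = B(0, B(1, 12))
      B(1, 12) = B(0, B(1, 11))
        B(1, 11) = B(0, B(1, 10))
          B(1, 10) = B(0, B(1, 9))
          B(1, 9) = B(0, B(1, 8))
          B(1, 8) = B(0, B(1, 7))
          B(1, 7) = B(0, B(1, 6))
          B(1, 6) = B(0, B(1, 5))
          B(1, 5) = B(0, B(1, 4))
          B(1, 4) = B(0, B(1, 3))
          B(1, 3) = B(0, B(1, 2))
          B(1, 2) = B(0, B(1, 1))
          B(1, 1) = B(0, B(1, 0))
          B(1, 0) = B(0, 1)
          B(0, 1) = 2
            = B(0, 2)
          B(0, 2) = 3
            = B(0, 3)
          B(0, 3) = 4
            = B(0, 4)
          B(0, 4) = 5
            = B(0, 5)
          B(0, 5) = 6
... (trace truncated)
Result: B(1, 15) = 17

17


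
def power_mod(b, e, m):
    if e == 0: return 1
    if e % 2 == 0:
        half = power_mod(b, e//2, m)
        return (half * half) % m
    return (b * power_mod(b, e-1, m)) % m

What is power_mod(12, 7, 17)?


power_mod(12, 7, 17): e is odd, compute power_mod(12, 6, 17)
  power_mod(12, 6, 17): e is even, compute power_mod(12, 3, 17)
    power_mod(12, 3, 17): e is odd, compute power_mod(12, 2, 17)
      power_mod(12, 2, 17): e is even, compute power_mod(12, 1, 17)
        power_mod(12, 1, 17): e is odd, compute power_mod(12, 0, 17)
          power_mod(12, 0, 17) = 1
        (12 * 1) % 17 = 12
      half=12, (12*12) % 17 = 8
    (12 * 8) % 17 = 11
  half=11, (11*11) % 17 = 2
(12 * 2) % 17 = 7

7


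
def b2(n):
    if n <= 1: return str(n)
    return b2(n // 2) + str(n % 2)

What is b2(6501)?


b2(6501) = b2(3250) + '1'
b2(3250) = b2(1625) + '0'
b2(1625) = b2(812) + '1'
b2(812) = b2(406) + '0'
b2(406) = b2(203) + '0'
b2(203) = b2(101) + '1'
b2(101) = b2(50) + '1'
b2(50) = b2(25) + '0'
b2(25) = b2(12) + '1'
b2(12) = b2(6) + '0'
b2(6) = b2(3) + '0'
b2(3) = b2(1) + '1'
b2(1) = '1'  (base case)
Concatenating: '1' + '1' + '0' + '0' + '1' + '0' + '1' + '1' + '0' + '0' + '1' + '0' + '1' = '1100101100101'

1100101100101


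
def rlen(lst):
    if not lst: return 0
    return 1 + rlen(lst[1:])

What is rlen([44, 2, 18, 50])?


rlen([44, 2, 18, 50]) = 1 + rlen([2, 18, 50])
rlen([2, 18, 50]) = 1 + rlen([18, 50])
rlen([18, 50]) = 1 + rlen([50])
rlen([50]) = 1 + rlen([])
rlen([]) = 0  (base case)
Unwinding: 1 + 1 + 1 + 1 + 0 = 4

4


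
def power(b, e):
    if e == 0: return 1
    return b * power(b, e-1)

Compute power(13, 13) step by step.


power(13, 13)
= 13 * power(13, 12)
= 13 * 13 * power(13, 11)
= 13 * 13 * 13 * power(13, 10)
= 13 * 13 * 13 * 13 * power(13, 9)
= 13 * 13 * 13 * 13 * 13 * power(13, 8)
= 13 * 13 * 13 * 13 * 13 * 13 * power(13, 7)
= 13 * 13 * 13 * 13 * 13 * 13 * 13 * power(13, 6)
= 13 * 13 * 13 * 13 * 13 * 13 * 13 * 13 * power(13, 5)
= 13 * 13 * 13 * 13 * 13 * 13 * 13 * 13 * 13 * power(13, 4)
= 13 * 13 * 13 * 13 * 13 * 13 * 13 * 13 * 13 * 13 * power(13, 3)
= 13 * 13 * 13 * 13 * 13 * 13 * 13 * 13 * 13 * 13 * 13 * power(13, 2)
= 13 * 13 * 13 * 13 * 13 * 13 * 13 * 13 * 13 * 13 * 13 * 13 * power(13, 1)
= 13 * 13 * 13 * 13 * 13 * 13 * 13 * 13 * 13 * 13 * 13 * 13 * 13 * power(13, 0)
= 13 * 13 * 13 * 13 * 13 * 13 * 13 * 13 * 13 * 13 * 13 * 13 * 13 * 1
= 302875106592253

302875106592253


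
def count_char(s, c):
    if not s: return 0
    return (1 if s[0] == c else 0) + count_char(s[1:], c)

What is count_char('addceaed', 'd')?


s[0]='a' != 'd' -> 0
s[0]='d' == 'd' -> 1
s[0]='d' == 'd' -> 1
s[0]='c' != 'd' -> 0
s[0]='e' != 'd' -> 0
s[0]='a' != 'd' -> 0
s[0]='e' != 'd' -> 0
s[0]='d' == 'd' -> 1
Sum: 0 + 1 + 1 + 0 + 0 + 0 + 0 + 1 = 3

3


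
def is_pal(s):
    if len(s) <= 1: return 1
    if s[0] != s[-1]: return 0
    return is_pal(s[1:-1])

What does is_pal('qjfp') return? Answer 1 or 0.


is_pal('qjfp'): s[0]='q' != s[-1]='p' -> return 0
Result: 0 (not a palindrome)

0


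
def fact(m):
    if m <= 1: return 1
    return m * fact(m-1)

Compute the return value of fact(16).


fact(16)
= 16 * fact(15)
= 16 * 15 * fact(14)
= 16 * 15 * 14 * fact(13)
= 16 * 15 * 14 * 13 * fact(12)
= 16 * 15 * 14 * 13 * 12 * fact(11)
= 16 * 15 * 14 * 13 * 12 * 11 * fact(10)
= 16 * 15 * 14 * 13 * 12 * 11 * 10 * fact(9)
= 16 * 15 * 14 * 13 * 12 * 11 * 10 * 9 * fact(8)
= 16 * 15 * 14 * 13 * 12 * 11 * 10 * 9 * 8 * fact(7)
= 16 * 15 * 14 * 13 * 12 * 11 * 10 * 9 * 8 * 7 * fact(6)
= 16 * 15 * 14 * 13 * 12 * 11 * 10 * 9 * 8 * 7 * 6 * fact(5)
= 16 * 15 * 14 * 13 * 12 * 11 * 10 * 9 * 8 * 7 * 6 * 5 * fact(4)
= 16 * 15 * 14 * 13 * 12 * 11 * 10 * 9 * 8 * 7 * 6 * 5 * 4 * fact(3)
= 16 * 15 * 14 * 13 * 12 * 11 * 10 * 9 * 8 * 7 * 6 * 5 * 4 * 3 * fact(2)
= 16 * 15 * 14 * 13 * 12 * 11 * 10 * 9 * 8 * 7 * 6 * 5 * 4 * 3 * 2 * fact(1)
= 16 * 15 * 14 * 13 * 12 * 11 * 10 * 9 * 8 * 7 * 6 * 5 * 4 * 3 * 2 * 1
= 20922789888000

20922789888000


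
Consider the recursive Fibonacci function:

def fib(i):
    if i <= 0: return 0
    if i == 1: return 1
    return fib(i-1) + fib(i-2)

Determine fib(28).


Computing fib(28) bottom-up:
fib(0) = 0
fib(1) = 1
fib(2) = fib(1) + fib(0) = 1 + 0 = 1
fib(3) = fib(2) + fib(1) = 1 + 1 = 2
fib(4) = fib(3) + fib(2) = 2 + 1 = 3
fib(5) = fib(4) + fib(3) = 3 + 2 = 5
fib(6) = fib(5) + fib(4) = 5 + 3 = 8
fib(7) = fib(6) + fib(5) = 8 + 5 = 13
fib(8) = fib(7) + fib(6) = 13 + 8 = 21
fib(9) = fib(8) + fib(7) = 21 + 13 = 34
fib(10) = fib(9) + fib(8) = 34 + 21 = 55
fib(11) = fib(10) + fib(9) = 55 + 34 = 89
fib(12) = fib(11) + fib(10) = 89 + 55 = 144
fib(13) = fib(12) + fib(11) = 144 + 89 = 233
fib(14) = fib(13) + fib(12) = 233 + 144 = 377
fib(15) = fib(14) + fib(13) = 377 + 233 = 610
fib(16) = fib(15) + fib(14) = 610 + 377 = 987
fib(17) = fib(16) + fib(15) = 987 + 610 = 1597
fib(18) = fib(17) + fib(16) = 1597 + 987 = 2584
fib(19) = fib(18) + fib(17) = 2584 + 1597 = 4181
fib(20) = fib(19) + fib(18) = 4181 + 2584 = 6765
fib(21) = fib(20) + fib(19) = 6765 + 4181 = 10946
fib(22) = fib(21) + fib(20) = 10946 + 6765 = 17711
fib(23) = fib(22) + fib(21) = 17711 + 10946 = 28657
fib(24) = fib(23) + fib(22) = 28657 + 17711 = 46368
fib(25) = fib(24) + fib(23) = 46368 + 28657 = 75025
fib(26) = fib(25) + fib(24) = 75025 + 46368 = 121393
fib(27) = fib(26) + fib(25) = 121393 + 75025 = 196418
fib(28) = fib(27) + fib(26) = 196418 + 121393 = 317811

317811


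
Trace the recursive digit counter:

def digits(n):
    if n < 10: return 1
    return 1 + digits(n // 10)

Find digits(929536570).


digits(929536570) = 1 + digits(92953657)
digits(92953657) = 1 + digits(9295365)
digits(9295365) = 1 + digits(929536)
digits(929536) = 1 + digits(92953)
digits(92953) = 1 + digits(9295)
digits(9295) = 1 + digits(929)
digits(929) = 1 + digits(92)
digits(92) = 1 + digits(9)
digits(9) = 1  (base case: 9 < 10)
Unwinding: 1 + 1 + 1 + 1 + 1 + 1 + 1 + 1 + 1 = 9

9


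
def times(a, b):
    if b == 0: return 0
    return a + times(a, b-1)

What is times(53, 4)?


times(53, 4) = 53 + times(53, 3)
times(53, 3) = 53 + times(53, 2)
times(53, 2) = 53 + times(53, 1)
times(53, 1) = 53 + times(53, 0)
times(53, 0) = 0  (base case)
Total: 53 + 53 + 53 + 53 + 0 = 212

212


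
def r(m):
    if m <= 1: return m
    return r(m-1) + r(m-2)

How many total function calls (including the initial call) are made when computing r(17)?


Let C(n) = total calls for r(n)
C(0) = 1, C(1) = 1
C(2) = 1 + C(1) + C(0) = 1 + 1 + 1 = 3
C(3) = 1 + C(2) + C(1) = 1 + 3 + 1 = 5
C(4) = 1 + C(3) + C(2) = 1 + 5 + 3 = 9
C(5) = 1 + C(4) + C(3) = 1 + 9 + 5 = 15
C(6) = 1 + C(5) + C(4) = 1 + 15 + 9 = 25
C(7) = 1 + C(6) + C(5) = 1 + 25 + 15 = 41
C(8) = 1 + C(7) + C(6) = 1 + 41 + 25 = 67
C(9) = 1 + C(8) + C(7) = 1 + 67 + 41 = 109
C(10) = 1 + C(9) + C(8) = 1 + 109 + 67 = 177
C(11) = 1 + C(10) + C(9) = 1 + 177 + 109 = 287
C(12) = 1 + C(11) + C(10) = 1 + 287 + 177 = 465
C(13) = 1 + C(12) + C(11) = 1 + 465 + 287 = 753
C(14) = 1 + C(13) + C(12) = 1 + 753 + 465 = 1219
C(15) = 1 + C(14) + C(13) = 1 + 1219 + 753 = 1973
C(16) = 1 + C(15) + C(14) = 1 + 1973 + 1219 = 3193
C(17) = 1 + C(16) + C(15) = 1 + 3193 + 1973 = 5167

5167


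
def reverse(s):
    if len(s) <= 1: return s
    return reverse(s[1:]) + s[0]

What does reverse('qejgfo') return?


reverse('qejgfo') = reverse('ejgfo') + 'q'
reverse('ejgfo') = reverse('jgfo') + 'e'
reverse('jgfo') = reverse('gfo') + 'j'
reverse('gfo') = reverse('fo') + 'g'
reverse('fo') = reverse('o') + 'f'
reverse('o') = 'o'  (base case)
Concatenating: 'o' + 'f' + 'g' + 'j' + 'e' + 'q' = 'ofgjeq'

ofgjeq


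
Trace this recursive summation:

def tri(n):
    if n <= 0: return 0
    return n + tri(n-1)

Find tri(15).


tri(15)
= 15 + 14 + 13 + 12 + 11 + 10 + 9 + 8 + 7 + 6 + 5 + 4 + 3 + 2 + 1 + tri(0)
= 15 + 14 + 13 + 12 + 11 + 10 + 9 + 8 + 7 + 6 + 5 + 4 + 3 + 2 + 1 + 0
= 120

120


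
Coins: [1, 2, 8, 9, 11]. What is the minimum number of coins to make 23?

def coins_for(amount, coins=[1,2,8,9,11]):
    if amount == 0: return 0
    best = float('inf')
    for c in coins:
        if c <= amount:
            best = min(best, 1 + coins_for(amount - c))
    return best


Building up with DP:
coins_for(0) = 0
coins_for(1) = min(1+coins_for(0)=1+0=1) = 1
coins_for(2) = min(1+coins_for(1)=1+1=2, 1+coins_for(0)=1+0=1) = 1
coins_for(3) = min(1+coins_for(2)=1+1=2, 1+coins_for(1)=1+1=2) = 2
coins_for(4) = min(1+coins_for(3)=1+2=3, 1+coins_for(2)=1+1=2) = 2
coins_for(5) = min(1+coins_for(4)=1+2=3, 1+coins_for(3)=1+2=3) = 3
coins_for(6) = min(1+coins_for(5)=1+3=4, 1+coins_for(4)=1+2=3) = 3
coins_for(7) = min(1+coins_for(6)=1+3=4, 1+coins_for(5)=1+3=4) = 4
coins_for(8) = min(1+coins_for(7)=1+4=5, 1+coins_for(6)=1+3=4, 1+coins_for(0)=1+0=1) = 1
coins_for(9) = min(1+coins_for(8)=1+1=2, 1+coins_for(7)=1+4=5, 1+coins_for(1)=1+1=2, 1+coins_for(0)=1+0=1) = 1
coins_for(10) = min(1+coins_for(9)=1+1=2, 1+coins_for(8)=1+1=2, 1+coins_for(2)=1+1=2, 1+coins_for(1)=1+1=2) = 2
coins_for(11) = min(1+coins_for(10)=1+2=3, 1+coins_for(9)=1+1=2, 1+coins_for(3)=1+2=3, 1+coins_for(2)=1+1=2, 1+coins_for(0)=1+0=1) = 1
coins_for(12) = min(1+coins_for(11)=1+1=2, 1+coins_for(10)=1+2=3, 1+coins_for(4)=1+2=3, 1+coins_for(3)=1+2=3, 1+coins_for(1)=1+1=2) = 2
coins_for(13) = min(1+coins_for(12)=1+2=3, 1+coins_for(11)=1+1=2, 1+coins_for(5)=1+3=4, 1+coins_for(4)=1+2=3, 1+coins_for(2)=1+1=2) = 2
coins_for(14) = min(1+coins_for(13)=1+2=3, 1+coins_for(12)=1+2=3, 1+coins_for(6)=1+3=4, 1+coins_for(5)=1+3=4, 1+coins_for(3)=1+2=3) = 3
coins_for(15) = min(1+coins_for(14)=1+3=4, 1+coins_for(13)=1+2=3, 1+coins_for(7)=1+4=5, 1+coins_for(6)=1+3=4, 1+coins_for(4)=1+2=3) = 3
coins_for(16) = min(1+coins_for(15)=1+3=4, 1+coins_for(14)=1+3=4, 1+coins_for(8)=1+1=2, 1+coins_for(7)=1+4=5, 1+coins_for(5)=1+3=4) = 2
coins_for(17) = min(1+coins_for(16)=1+2=3, 1+coins_for(15)=1+3=4, 1+coins_for(9)=1+1=2, 1+coins_for(8)=1+1=2, 1+coins_for(6)=1+3=4) = 2
coins_for(18) = min(1+coins_for(17)=1+2=3, 1+coins_for(16)=1+2=3, 1+coins_for(10)=1+2=3, 1+coins_for(9)=1+1=2, 1+coins_for(7)=1+4=5) = 2
coins_for(19) = min(1+coins_for(18)=1+2=3, 1+coins_for(17)=1+2=3, 1+coins_for(11)=1+1=2, 1+coins_for(10)=1+2=3, 1+coins_for(8)=1+1=2) = 2
coins_for(20) = min(1+coins_for(19)=1+2=3, 1+coins_for(18)=1+2=3, 1+coins_for(12)=1+2=3, 1+coins_for(11)=1+1=2, 1+coins_for(9)=1+1=2) = 2
coins_for(21) = min(1+coins_for(20)=1+2=3, 1+coins_for(19)=1+2=3, 1+coins_for(13)=1+2=3, 1+coins_for(12)=1+2=3, 1+coins_for(10)=1+2=3) = 3
coins_for(22) = min(1+coins_for(21)=1+3=4, 1+coins_for(20)=1+2=3, 1+coins_for(14)=1+3=4, 1+coins_for(13)=1+2=3, 1+coins_for(11)=1+1=2) = 2
coins_for(23) = min(1+coins_for(22)=1+2=3, 1+coins_for(21)=1+3=4, 1+coins_for(15)=1+3=4, 1+coins_for(14)=1+3=4, 1+coins_for(12)=1+2=3) = 3

3


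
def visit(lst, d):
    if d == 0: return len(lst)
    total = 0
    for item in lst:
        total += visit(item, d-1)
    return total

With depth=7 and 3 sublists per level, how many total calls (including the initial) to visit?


At depth 0 (root): 1 call
At depth 1: each of 1 parents calls visit on 3 children = 3 calls
At depth 2: each of 3 parents calls visit on 3 children = 9 calls
At depth 3: each of 9 parents calls visit on 3 children = 27 calls
At depth 4: each of 27 parents calls visit on 3 children = 81 calls
At depth 5: each of 81 parents calls visit on 3 children = 243 calls
At depth 6: each of 243 parents calls visit on 3 children = 729 calls
At depth 7: each of 729 parents calls visit on 3 children = 2187 calls
Total: 1 + 3 + 9 + 27 + 81 + 243 + 729 + 2187 = 3280

3280


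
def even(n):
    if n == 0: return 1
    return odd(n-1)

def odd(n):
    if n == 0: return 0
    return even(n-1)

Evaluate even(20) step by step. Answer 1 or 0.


even(20) = odd(19)
odd(19) = even(18)
even(18) = odd(17)
odd(17) = even(16)
even(16) = odd(15)
odd(15) = even(14)
even(14) = odd(13)
odd(13) = even(12)
even(12) = odd(11)
odd(11) = even(10)
even(10) = odd(9)
odd(9) = even(8)
even(8) = odd(7)
odd(7) = even(6)
even(6) = odd(5)
odd(5) = even(4)
even(4) = odd(3)
odd(3) = even(2)
even(2) = odd(1)
odd(1) = even(0)
even(0) = 1  (base case)
Result: 1

1


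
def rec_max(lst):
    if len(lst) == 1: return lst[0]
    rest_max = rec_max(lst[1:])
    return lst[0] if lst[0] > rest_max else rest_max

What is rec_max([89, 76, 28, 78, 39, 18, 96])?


rec_max([89, 76, 28, 78, 39, 18, 96]): compare 89 with rec_max([76, 28, 78, 39, 18, 96])
rec_max([76, 28, 78, 39, 18, 96]): compare 76 with rec_max([28, 78, 39, 18, 96])
rec_max([28, 78, 39, 18, 96]): compare 28 with rec_max([78, 39, 18, 96])
rec_max([78, 39, 18, 96]): compare 78 with rec_max([39, 18, 96])
rec_max([39, 18, 96]): compare 39 with rec_max([18, 96])
rec_max([18, 96]): compare 18 with rec_max([96])
rec_max([96]) = 96  (base case)
Compare 18 with 96 -> 96
Compare 39 with 96 -> 96
Compare 78 with 96 -> 96
Compare 28 with 96 -> 96
Compare 76 with 96 -> 96
Compare 89 with 96 -> 96

96


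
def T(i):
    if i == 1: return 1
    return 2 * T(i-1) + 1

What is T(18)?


T(18) = 2 * T(17) + 1
T(17) = 2 * T(16) + 1
T(16) = 2 * T(15) + 1
T(15) = 2 * T(14) + 1
T(14) = 2 * T(13) + 1
T(13) = 2 * T(12) + 1
T(12) = 2 * T(11) + 1
T(11) = 2 * T(10) + 1
T(10) = 2 * T(9) + 1
T(9) = 2 * T(8) + 1
T(8) = 2 * T(7) + 1
T(7) = 2 * T(6) + 1
T(6) = 2 * T(5) + 1
T(5) = 2 * T(4) + 1
T(4) = 2 * T(3) + 1
T(3) = 2 * T(2) + 1
T(2) = 2 * T(1) + 1
T(1) = 1  (base case)
T(2) = 2 * 1 + 1 = 3
T(3) = 2 * 3 + 1 = 7
T(4) = 2 * 7 + 1 = 15
T(5) = 2 * 15 + 1 = 31
T(6) = 2 * 31 + 1 = 63
T(7) = 2 * 63 + 1 = 127
T(8) = 2 * 127 + 1 = 255
T(9) = 2 * 255 + 1 = 511
T(10) = 2 * 511 + 1 = 1023
T(11) = 2 * 1023 + 1 = 2047
T(12) = 2 * 2047 + 1 = 4095
T(13) = 2 * 4095 + 1 = 8191
T(14) = 2 * 8191 + 1 = 16383
T(15) = 2 * 16383 + 1 = 32767
T(16) = 2 * 32767 + 1 = 65535
T(17) = 2 * 65535 + 1 = 131071
T(18) = 2 * 131071 + 1 = 262143

262143


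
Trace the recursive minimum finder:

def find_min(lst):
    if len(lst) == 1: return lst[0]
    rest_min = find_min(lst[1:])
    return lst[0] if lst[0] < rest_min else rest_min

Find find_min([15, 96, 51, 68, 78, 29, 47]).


find_min([15, 96, 51, 68, 78, 29, 47]): compare 15 with find_min([96, 51, 68, 78, 29, 47])
find_min([96, 51, 68, 78, 29, 47]): compare 96 with find_min([51, 68, 78, 29, 47])
find_min([51, 68, 78, 29, 47]): compare 51 with find_min([68, 78, 29, 47])
find_min([68, 78, 29, 47]): compare 68 with find_min([78, 29, 47])
find_min([78, 29, 47]): compare 78 with find_min([29, 47])
find_min([29, 47]): compare 29 with find_min([47])
find_min([47]) = 47  (base case)
Compare 29 with 47 -> 29
Compare 78 with 29 -> 29
Compare 68 with 29 -> 29
Compare 51 with 29 -> 29
Compare 96 with 29 -> 29
Compare 15 with 29 -> 15

15


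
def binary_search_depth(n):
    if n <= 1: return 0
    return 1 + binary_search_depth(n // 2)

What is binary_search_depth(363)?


363 / 2 = 181
181 / 2 = 90
90 / 2 = 45
45 / 2 = 22
22 / 2 = 11
11 / 2 = 5
5 / 2 = 2
2 / 2 = 1
Reached 1 after 8 halvings

8


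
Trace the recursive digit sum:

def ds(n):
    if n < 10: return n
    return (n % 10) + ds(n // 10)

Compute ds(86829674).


ds(86829674) = 4 + ds(8682967)
ds(8682967) = 7 + ds(868296)
ds(868296) = 6 + ds(86829)
ds(86829) = 9 + ds(8682)
ds(8682) = 2 + ds(868)
ds(868) = 8 + ds(86)
ds(86) = 6 + ds(8)
ds(8) = 8  (base case)
Total: 4 + 7 + 6 + 9 + 2 + 8 + 6 + 8 = 50

50


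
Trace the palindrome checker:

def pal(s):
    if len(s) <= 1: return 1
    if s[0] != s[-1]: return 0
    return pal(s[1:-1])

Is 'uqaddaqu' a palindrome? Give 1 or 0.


pal('uqaddaqu'): s[0]='u' == s[-1]='u' -> check pal('qaddaq')
pal('qaddaq'): s[0]='q' == s[-1]='q' -> check pal('adda')
pal('adda'): s[0]='a' == s[-1]='a' -> check pal('dd')
pal('dd'): s[0]='d' == s[-1]='d' -> check pal('')
pal(''): len <= 1 -> return 1  (base case)
Result: 1 (palindrome)

1


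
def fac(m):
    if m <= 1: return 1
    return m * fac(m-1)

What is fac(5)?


fac(5)
= 5 * fac(4)
= 5 * 4 * fac(3)
= 5 * 4 * 3 * fac(2)
= 5 * 4 * 3 * 2 * fac(1)
= 5 * 4 * 3 * 2 * 1
= 120

120


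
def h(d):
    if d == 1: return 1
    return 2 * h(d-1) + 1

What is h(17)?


h(17) = 2 * h(16) + 1
h(16) = 2 * h(15) + 1
h(15) = 2 * h(14) + 1
h(14) = 2 * h(13) + 1
h(13) = 2 * h(12) + 1
h(12) = 2 * h(11) + 1
h(11) = 2 * h(10) + 1
h(10) = 2 * h(9) + 1
h(9) = 2 * h(8) + 1
h(8) = 2 * h(7) + 1
h(7) = 2 * h(6) + 1
h(6) = 2 * h(5) + 1
h(5) = 2 * h(4) + 1
h(4) = 2 * h(3) + 1
h(3) = 2 * h(2) + 1
h(2) = 2 * h(1) + 1
h(1) = 1  (base case)
h(2) = 2 * 1 + 1 = 3
h(3) = 2 * 3 + 1 = 7
h(4) = 2 * 7 + 1 = 15
h(5) = 2 * 15 + 1 = 31
h(6) = 2 * 31 + 1 = 63
h(7) = 2 * 63 + 1 = 127
h(8) = 2 * 127 + 1 = 255
h(9) = 2 * 255 + 1 = 511
h(10) = 2 * 511 + 1 = 1023
h(11) = 2 * 1023 + 1 = 2047
h(12) = 2 * 2047 + 1 = 4095
h(13) = 2 * 4095 + 1 = 8191
h(14) = 2 * 8191 + 1 = 16383
h(15) = 2 * 16383 + 1 = 32767
h(16) = 2 * 32767 + 1 = 65535
h(17) = 2 * 65535 + 1 = 131071

131071


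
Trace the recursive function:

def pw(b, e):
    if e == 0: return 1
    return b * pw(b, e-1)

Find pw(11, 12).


pw(11, 12)
= 11 * pw(11, 11)
= 11 * 11 * pw(11, 10)
= 11 * 11 * 11 * pw(11, 9)
= 11 * 11 * 11 * 11 * pw(11, 8)
= 11 * 11 * 11 * 11 * 11 * pw(11, 7)
= 11 * 11 * 11 * 11 * 11 * 11 * pw(11, 6)
= 11 * 11 * 11 * 11 * 11 * 11 * 11 * pw(11, 5)
= 11 * 11 * 11 * 11 * 11 * 11 * 11 * 11 * pw(11, 4)
= 11 * 11 * 11 * 11 * 11 * 11 * 11 * 11 * 11 * pw(11, 3)
= 11 * 11 * 11 * 11 * 11 * 11 * 11 * 11 * 11 * 11 * pw(11, 2)
= 11 * 11 * 11 * 11 * 11 * 11 * 11 * 11 * 11 * 11 * 11 * pw(11, 1)
= 11 * 11 * 11 * 11 * 11 * 11 * 11 * 11 * 11 * 11 * 11 * 11 * pw(11, 0)
= 11 * 11 * 11 * 11 * 11 * 11 * 11 * 11 * 11 * 11 * 11 * 11 * 1
= 3138428376721

3138428376721


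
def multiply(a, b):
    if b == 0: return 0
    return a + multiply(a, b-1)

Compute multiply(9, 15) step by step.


multiply(9, 15) = 9 + multiply(9, 14)
multiply(9, 14) = 9 + multiply(9, 13)
multiply(9, 13) = 9 + multiply(9, 12)
multiply(9, 12) = 9 + multiply(9, 11)
multiply(9, 11) = 9 + multiply(9, 10)
multiply(9, 10) = 9 + multiply(9, 9)
multiply(9, 9) = 9 + multiply(9, 8)
multiply(9, 8) = 9 + multiply(9, 7)
multiply(9, 7) = 9 + multiply(9, 6)
multiply(9, 6) = 9 + multiply(9, 5)
multiply(9, 5) = 9 + multiply(9, 4)
multiply(9, 4) = 9 + multiply(9, 3)
multiply(9, 3) = 9 + multiply(9, 2)
multiply(9, 2) = 9 + multiply(9, 1)
multiply(9, 1) = 9 + multiply(9, 0)
multiply(9, 0) = 0  (base case)
Total: 9 + 9 + 9 + 9 + 9 + 9 + 9 + 9 + 9 + 9 + 9 + 9 + 9 + 9 + 9 + 0 = 135

135


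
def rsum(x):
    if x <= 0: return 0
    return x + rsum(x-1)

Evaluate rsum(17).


rsum(17)
= 17 + 16 + 15 + 14 + 13 + 12 + 11 + 10 + 9 + 8 + 7 + 6 + 5 + 4 + 3 + 2 + 1 + rsum(0)
= 17 + 16 + 15 + 14 + 13 + 12 + 11 + 10 + 9 + 8 + 7 + 6 + 5 + 4 + 3 + 2 + 1 + 0
= 153

153


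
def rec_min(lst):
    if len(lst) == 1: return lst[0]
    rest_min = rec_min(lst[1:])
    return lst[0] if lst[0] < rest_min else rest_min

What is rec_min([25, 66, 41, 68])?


rec_min([25, 66, 41, 68]): compare 25 with rec_min([66, 41, 68])
rec_min([66, 41, 68]): compare 66 with rec_min([41, 68])
rec_min([41, 68]): compare 41 with rec_min([68])
rec_min([68]) = 68  (base case)
Compare 41 with 68 -> 41
Compare 66 with 41 -> 41
Compare 25 with 41 -> 25

25


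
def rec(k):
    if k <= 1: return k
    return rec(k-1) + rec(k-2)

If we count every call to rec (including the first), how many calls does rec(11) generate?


Let C(n) = total calls for rec(n)
C(0) = 1, C(1) = 1
C(2) = 1 + C(1) + C(0) = 1 + 1 + 1 = 3
C(3) = 1 + C(2) + C(1) = 1 + 3 + 1 = 5
C(4) = 1 + C(3) + C(2) = 1 + 5 + 3 = 9
C(5) = 1 + C(4) + C(3) = 1 + 9 + 5 = 15
C(6) = 1 + C(5) + C(4) = 1 + 15 + 9 = 25
C(7) = 1 + C(6) + C(5) = 1 + 25 + 15 = 41
C(8) = 1 + C(7) + C(6) = 1 + 41 + 25 = 67
C(9) = 1 + C(8) + C(7) = 1 + 67 + 41 = 109
C(10) = 1 + C(9) + C(8) = 1 + 109 + 67 = 177
C(11) = 1 + C(10) + C(9) = 1 + 177 + 109 = 287

287
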